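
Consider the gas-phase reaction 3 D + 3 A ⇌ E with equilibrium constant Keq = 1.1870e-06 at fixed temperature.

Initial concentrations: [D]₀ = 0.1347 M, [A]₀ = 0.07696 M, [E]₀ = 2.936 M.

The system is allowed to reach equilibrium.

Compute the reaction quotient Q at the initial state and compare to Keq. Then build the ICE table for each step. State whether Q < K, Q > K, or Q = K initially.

Q₀ = 2.6355e+06; Q > K (proceeds reverse)

Q₀ = 2.6355e+06 vs Keq = 1.1870e-06 ⇒ Q>K, reverse
Step 1:
                    D           A           E
  Initial      0.1347     0.07696       2.936
  Change        7.883       7.883      -2.628
  Equil         8.017        7.96      0.3085
  solve Keq expr → x = -2.628; check Q = 1.1870e-06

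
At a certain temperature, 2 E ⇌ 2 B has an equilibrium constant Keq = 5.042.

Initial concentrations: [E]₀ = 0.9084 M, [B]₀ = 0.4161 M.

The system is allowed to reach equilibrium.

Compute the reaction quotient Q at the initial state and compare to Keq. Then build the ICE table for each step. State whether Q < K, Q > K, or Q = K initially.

Q₀ = 0.2098; Q < K (proceeds forward)

Q₀ = 0.2098 vs Keq = 5.042 ⇒ Q<K, forward
Step 1:
                  E         B
  Initial    0.9084    0.4161
  Change    -0.5003    0.5003
  Equil      0.4081    0.9164
  solve Keq expr → x = 0.2501; check Q = 5.042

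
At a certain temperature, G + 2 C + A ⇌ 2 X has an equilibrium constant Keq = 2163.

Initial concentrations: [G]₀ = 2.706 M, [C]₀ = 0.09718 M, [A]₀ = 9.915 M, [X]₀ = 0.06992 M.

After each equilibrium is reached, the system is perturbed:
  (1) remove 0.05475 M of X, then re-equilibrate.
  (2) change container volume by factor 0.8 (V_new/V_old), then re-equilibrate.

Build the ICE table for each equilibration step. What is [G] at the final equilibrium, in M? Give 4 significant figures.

[G]_eq = 3.322 M

Q₀ = 0.01929 vs Keq = 2163 ⇒ Q<K, forward
Step 1:
                  G         C         A         X
  I           2.706   0.09718     9.915   0.06992
  C        -0.04824  -0.09648  -0.04824   0.09648
  E           2.658 6.9869e-04     9.867    0.1664
  solve Keq expr → x = 0.04824; check Q = 2163
Then remove 0.05475 M of X.
Step 2:
                  G         C         A         X
  I           2.658 6.9869e-04     9.867    0.1117
  C       -1.1446e-04 -2.2891e-04 -1.1446e-04 2.2891e-04
  E           2.658 4.6978e-04     9.867    0.1119
  solve Keq expr → x = 1.1446e-04; check Q = 2163
Then change container volume by factor 0.8 (V_new/V_old).
Step 3:
                  G         C         A         X
  I           3.322 5.8722e-04     12.33    0.1399
  C       -5.8523e-05 -1.1705e-04 -5.8523e-05 1.1705e-04
  E           3.322 4.7018e-04     12.33      0.14
  solve Keq expr → x = 5.8523e-05; check Q = 2163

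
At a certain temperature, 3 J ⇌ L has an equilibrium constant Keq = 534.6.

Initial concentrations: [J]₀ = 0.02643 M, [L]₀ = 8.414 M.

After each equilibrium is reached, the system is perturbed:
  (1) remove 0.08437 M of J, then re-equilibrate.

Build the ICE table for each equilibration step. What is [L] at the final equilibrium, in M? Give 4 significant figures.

Q₀ = 4.5573e+05 vs Keq = 534.6 ⇒ Q>K, reverse
Step 1:
                   J          L
  init       0.02643      8.414
  Δ           0.2234   -0.07448
  eq          0.2499       8.34
  solve Keq expr → x = -0.07448; check Q = 534.6
Then remove 0.08437 M of J.
Step 2:
                   J          L
  init        0.1655       8.34
  Δ          0.08409   -0.02803
  eq          0.2496      8.311
  solve Keq expr → x = -0.02803; check Q = 534.6

[L]_eq = 8.311 M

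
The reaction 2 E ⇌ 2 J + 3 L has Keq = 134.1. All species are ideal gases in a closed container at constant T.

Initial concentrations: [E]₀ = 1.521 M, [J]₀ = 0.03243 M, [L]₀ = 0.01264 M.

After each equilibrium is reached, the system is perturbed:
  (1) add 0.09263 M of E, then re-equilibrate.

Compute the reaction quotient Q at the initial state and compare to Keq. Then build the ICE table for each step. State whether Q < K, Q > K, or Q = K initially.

Q₀ = 9.1807e-10 vs Keq = 134.1 ⇒ Q<K, forward
Step 1:
                  E         J         L
  Initial     1.521   0.03243   0.01264
  Change      -1.24      1.24     1.859
  Equil      0.2814     1.272     1.872
  solve Keq expr → x = 0.6198; check Q = 134.1
Then add 0.09263 M of E.
Step 2:
                  E         J         L
  Initial     0.374     1.272     1.872
  Change   -0.05866   0.05866   0.08799
  Equil      0.3153     1.331      1.96
  solve Keq expr → x = 0.02933; check Q = 134.1

Q₀ = 9.1807e-10; Q < K (proceeds forward)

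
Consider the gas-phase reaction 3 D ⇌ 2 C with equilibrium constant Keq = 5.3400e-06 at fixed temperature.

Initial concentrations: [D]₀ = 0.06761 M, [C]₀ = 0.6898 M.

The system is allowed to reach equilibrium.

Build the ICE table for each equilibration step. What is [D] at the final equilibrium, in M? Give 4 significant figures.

Q₀ = 1540 vs Keq = 5.3400e-06 ⇒ Q>K, reverse
Step 1:
                  D         C
  init      0.06761    0.6898
  Δ           1.031   -0.6871
  eq          1.098   0.00266
  solve Keq expr → x = -0.3436; check Q = 5.3400e-06

[D]_eq = 1.098 M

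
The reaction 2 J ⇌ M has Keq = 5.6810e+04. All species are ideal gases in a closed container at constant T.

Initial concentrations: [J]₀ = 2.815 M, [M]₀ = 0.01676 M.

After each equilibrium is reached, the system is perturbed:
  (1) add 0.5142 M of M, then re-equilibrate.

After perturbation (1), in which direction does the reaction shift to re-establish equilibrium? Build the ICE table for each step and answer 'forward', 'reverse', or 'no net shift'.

Q₀ = 0.002115 vs Keq = 5.6810e+04 ⇒ Q<K, forward
Step 1:
                  J         M
  I           2.815   0.01676
  C           -2.81     1.405
  E        0.005003     1.422
  solve Keq expr → x = 1.405; check Q = 5.6810e+04
Then add 0.5142 M of M.
Step 2:
                  J         M
  I        0.005003     1.936
  C       8.3433e-04 -4.1717e-04
  E        0.005837     1.936
  solve Keq expr → x = -4.1717e-04; check Q = 5.6810e+04

Direction: reverse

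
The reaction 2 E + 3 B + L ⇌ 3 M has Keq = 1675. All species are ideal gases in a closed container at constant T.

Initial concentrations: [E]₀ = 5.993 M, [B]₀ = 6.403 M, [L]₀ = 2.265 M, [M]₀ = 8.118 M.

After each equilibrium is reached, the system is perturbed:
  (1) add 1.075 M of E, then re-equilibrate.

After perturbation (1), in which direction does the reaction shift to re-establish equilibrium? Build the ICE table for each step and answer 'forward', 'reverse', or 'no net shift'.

Direction: forward

Q₀ = 0.02505 vs Keq = 1675 ⇒ Q<K, forward
Step 1:
                   E          B          L          M
  I            5.993      6.403      2.265      8.118
  C           -3.684     -5.527     -1.842      5.527
  E            2.309     0.8764     0.4228      13.64
  solve Keq expr → x = 1.842; check Q = 1675
Then add 1.075 M of E.
Step 2:
                   E          B          L          M
  I            3.384     0.8764     0.4228      13.64
  C         -0.09796    -0.1469   -0.04898     0.1469
  E            3.286     0.7294     0.3738      13.79
  solve Keq expr → x = 0.04898; check Q = 1675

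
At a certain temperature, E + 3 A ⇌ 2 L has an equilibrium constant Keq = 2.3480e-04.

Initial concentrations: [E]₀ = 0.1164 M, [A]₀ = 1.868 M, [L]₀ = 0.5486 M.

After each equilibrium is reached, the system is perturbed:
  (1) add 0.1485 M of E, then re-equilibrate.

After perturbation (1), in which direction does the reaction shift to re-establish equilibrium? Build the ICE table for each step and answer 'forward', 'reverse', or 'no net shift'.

Q₀ = 0.3967 vs Keq = 2.3480e-04 ⇒ Q>K, reverse
Step 1:
                  E         A         L
  init       0.1164     1.868    0.5486
  Δ          0.2544    0.7632   -0.5088
  eq         0.3708     2.631   0.03982
  solve Keq expr → x = -0.2544; check Q = 2.3480e-04
Then add 0.1485 M of E.
Step 2:
                  E         A         L
  init       0.5193     2.631   0.03982
  Δ       -0.003436  -0.01031  0.006873
  eq         0.5159     2.621    0.0467
  solve Keq expr → x = 0.003436; check Q = 2.3480e-04

Direction: forward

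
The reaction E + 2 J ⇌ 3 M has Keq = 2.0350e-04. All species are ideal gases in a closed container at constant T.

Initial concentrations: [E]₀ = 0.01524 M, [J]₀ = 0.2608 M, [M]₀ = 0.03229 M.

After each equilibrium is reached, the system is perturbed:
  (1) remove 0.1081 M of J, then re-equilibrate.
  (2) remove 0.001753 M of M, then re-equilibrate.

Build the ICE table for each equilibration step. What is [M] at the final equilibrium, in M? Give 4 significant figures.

Q₀ = 0.03248 vs Keq = 2.0350e-04 ⇒ Q>K, reverse
Step 1:
                  E         J         M
  init      0.01524    0.2608   0.03229
  Δ         0.00837   0.01674  -0.02511
  eq        0.02361    0.2775   0.00718
  solve Keq expr → x = -0.00837; check Q = 2.0350e-04
Then remove 0.1081 M of J.
Step 2:
                  E         J         M
  init      0.02361    0.1694   0.00718
  Δ       6.4651e-04  0.001293  -0.00194
  eq        0.02426    0.1707   0.00524
  solve Keq expr → x = -6.4651e-04; check Q = 2.0350e-04
Then remove 0.001753 M of M.
Step 3:
                  E         J         M
  init      0.02426    0.1707  0.003487
  Δ       -5.6308e-04 -0.001126  0.001689
  eq        0.02369    0.1696  0.005176
  solve Keq expr → x = 5.6308e-04; check Q = 2.0350e-04

[M]_eq = 0.005176 M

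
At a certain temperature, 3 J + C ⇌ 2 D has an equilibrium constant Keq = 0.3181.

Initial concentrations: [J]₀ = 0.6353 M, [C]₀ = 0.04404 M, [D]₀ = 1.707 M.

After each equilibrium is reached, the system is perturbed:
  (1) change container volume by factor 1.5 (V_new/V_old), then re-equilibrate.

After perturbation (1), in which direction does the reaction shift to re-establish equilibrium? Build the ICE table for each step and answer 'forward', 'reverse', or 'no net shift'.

Q₀ = 258 vs Keq = 0.3181 ⇒ Q>K, reverse
Step 1:
                   J          C          D
  I           0.6353    0.04404      1.707
  C            1.185     0.3948    -0.7897
  E             1.82     0.4389     0.9173
  solve Keq expr → x = -0.3948; check Q = 0.3181
Then change container volume by factor 1.5 (V_new/V_old).
Step 2:
                   J          C          D
  I            1.213     0.2926     0.6115
  C           0.1407     0.0469   -0.09381
  E            1.354     0.3395     0.5177
  solve Keq expr → x = -0.0469; check Q = 0.3181

Direction: reverse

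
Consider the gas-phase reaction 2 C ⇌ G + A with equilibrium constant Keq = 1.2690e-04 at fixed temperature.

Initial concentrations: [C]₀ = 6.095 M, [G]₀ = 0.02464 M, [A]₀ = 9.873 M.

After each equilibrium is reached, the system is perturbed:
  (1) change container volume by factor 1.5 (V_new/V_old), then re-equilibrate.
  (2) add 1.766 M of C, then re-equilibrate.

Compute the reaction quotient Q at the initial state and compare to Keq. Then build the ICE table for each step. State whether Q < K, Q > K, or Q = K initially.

Q₀ = 0.006549 vs Keq = 1.2690e-04 ⇒ Q>K, reverse
Step 1:
                  C         G         A
  init        6.095   0.02464     9.873
  Δ         0.04831  -0.02415  -0.02415
  eq          6.143 4.8627e-04     9.849
  solve Keq expr → x = -0.02415; check Q = 1.2690e-04
Then change container volume by factor 1.5 (V_new/V_old).
Step 2:
                  C         G         A
  init        4.096 3.2418e-04     6.566
  Δ               0         0         0
  eq          4.096 3.2418e-04     6.566
  solve Keq expr → x = 0; check Q = 1.2690e-04
Then add 1.766 M of C.
Step 3:
                  C         G         A
  init        5.862 3.2418e-04     6.566
  Δ       -6.7933e-04 3.3966e-04 3.3966e-04
  eq          5.861 6.6385e-04     6.566
  solve Keq expr → x = 3.3966e-04; check Q = 1.2690e-04

Q₀ = 0.006549; Q > K (proceeds reverse)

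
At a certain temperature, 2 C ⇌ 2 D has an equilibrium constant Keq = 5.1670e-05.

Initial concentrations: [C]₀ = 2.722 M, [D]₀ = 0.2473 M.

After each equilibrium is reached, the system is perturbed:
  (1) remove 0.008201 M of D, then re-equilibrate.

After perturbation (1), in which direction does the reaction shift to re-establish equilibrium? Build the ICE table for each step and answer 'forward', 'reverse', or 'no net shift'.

Direction: forward

Q₀ = 0.008254 vs Keq = 5.1670e-05 ⇒ Q>K, reverse
Step 1:
                  C         D
  I           2.722    0.2473
  C          0.2261   -0.2261
  E           2.948   0.02119
  solve Keq expr → x = -0.1131; check Q = 5.1670e-05
Then remove 0.008201 M of D.
Step 2:
                  C         D
  I           2.948   0.01299
  C       -0.008142  0.008142
  E            2.94   0.02113
  solve Keq expr → x = 0.004071; check Q = 5.1670e-05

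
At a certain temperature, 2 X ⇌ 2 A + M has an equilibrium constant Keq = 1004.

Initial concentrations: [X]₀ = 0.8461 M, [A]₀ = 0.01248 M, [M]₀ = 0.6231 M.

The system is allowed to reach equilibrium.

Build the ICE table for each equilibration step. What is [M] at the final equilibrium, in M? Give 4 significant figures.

Q₀ = 1.3556e-04 vs Keq = 1004 ⇒ Q<K, forward
Step 1:
                    X           A           M
  I            0.8461     0.01248      0.6231
  C           -0.8194      0.8194      0.4097
  E           0.02668      0.8319       1.033
  solve Keq expr → x = 0.4097; check Q = 1004

[M]_eq = 1.033 M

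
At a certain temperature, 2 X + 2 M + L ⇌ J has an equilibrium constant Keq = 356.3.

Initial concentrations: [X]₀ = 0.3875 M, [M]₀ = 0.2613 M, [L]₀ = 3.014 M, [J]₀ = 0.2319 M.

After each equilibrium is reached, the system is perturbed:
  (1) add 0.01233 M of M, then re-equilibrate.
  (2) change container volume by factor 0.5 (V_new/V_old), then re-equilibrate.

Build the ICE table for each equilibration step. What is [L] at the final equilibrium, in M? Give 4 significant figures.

Q₀ = 7.505 vs Keq = 356.3 ⇒ Q<K, forward
Step 1:
                   X          M          L          J
  I           0.3875     0.2613      3.014     0.2319
  C          -0.1777    -0.1777   -0.08884    0.08884
  E           0.2098    0.08361      2.925     0.3207
  solve Keq expr → x = 0.08884; check Q = 356.3
Then add 0.01233 M of M.
Step 2:
                   X          M          L          J
  I           0.2098    0.09594      2.925     0.3207
  C        -0.008275  -0.008275  -0.004138   0.004138
  E           0.2015    0.08767      2.921     0.3249
  solve Keq expr → x = 0.004138; check Q = 356.3
Then change container volume by factor 0.5 (V_new/V_old).
Step 3:
                   X          M          L          J
  I           0.4031     0.1753      5.842     0.6498
  C          -0.1118    -0.1118   -0.05591    0.05591
  E           0.2913    0.06352      5.786     0.7057
  solve Keq expr → x = 0.05591; check Q = 356.3

[L]_eq = 5.786 M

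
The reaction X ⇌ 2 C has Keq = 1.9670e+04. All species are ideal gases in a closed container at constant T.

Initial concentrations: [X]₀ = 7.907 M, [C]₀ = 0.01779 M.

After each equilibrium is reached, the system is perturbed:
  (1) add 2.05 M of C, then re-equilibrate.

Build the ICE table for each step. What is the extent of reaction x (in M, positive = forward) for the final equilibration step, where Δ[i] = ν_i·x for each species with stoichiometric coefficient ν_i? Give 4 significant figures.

Q₀ = 4.0026e-05 vs Keq = 1.9670e+04 ⇒ Q<K, forward
Step 1:
                    X           C
  init          7.907     0.01779
  Δ            -7.894       15.79
  eq           0.0127       15.81
  solve Keq expr → x = 7.894; check Q = 1.9670e+04
Then add 2.05 M of C.
Step 2:
                    X           C
  init         0.0127       17.86
  Δ          0.003496   -0.006991
  eq           0.0162       17.85
  solve Keq expr → x = -0.003496; check Q = 1.9670e+04

x = -0.003496 M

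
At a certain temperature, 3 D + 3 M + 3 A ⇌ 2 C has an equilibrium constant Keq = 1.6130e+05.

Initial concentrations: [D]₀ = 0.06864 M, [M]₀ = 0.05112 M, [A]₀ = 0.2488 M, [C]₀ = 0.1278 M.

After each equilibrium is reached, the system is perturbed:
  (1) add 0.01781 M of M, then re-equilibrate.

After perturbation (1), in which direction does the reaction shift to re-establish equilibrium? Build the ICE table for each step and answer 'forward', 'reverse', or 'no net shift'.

Direction: forward

Q₀ = 2.4547e+07 vs Keq = 1.6130e+05 ⇒ Q>K, reverse
Step 1:
                   D          M          A          C
  I          0.06864    0.05112     0.2488     0.1278
  C          0.05233    0.05233    0.05233   -0.03489
  E            0.121     0.1035     0.3011    0.09291
  solve Keq expr → x = -0.01744; check Q = 1.6130e+05
Then add 0.01781 M of M.
Step 2:
                   D          M          A          C
  I            0.121     0.1213     0.3011    0.09291
  C        -0.006355  -0.006355  -0.006355   0.004237
  E           0.1146     0.1149     0.2948    0.09715
  solve Keq expr → x = 0.002118; check Q = 1.6130e+05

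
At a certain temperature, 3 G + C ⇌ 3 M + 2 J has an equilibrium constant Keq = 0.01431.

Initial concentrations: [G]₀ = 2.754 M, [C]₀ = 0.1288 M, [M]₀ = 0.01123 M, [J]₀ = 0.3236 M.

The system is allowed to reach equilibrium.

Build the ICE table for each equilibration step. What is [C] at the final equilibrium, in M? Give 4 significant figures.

[C]_eq = 0.03296 M

Q₀ = 5.5125e-08 vs Keq = 0.01431 ⇒ Q<K, forward
Step 1:
                   G          C          M          J
  I            2.754     0.1288    0.01123     0.3236
  C          -0.2875   -0.09584     0.2875     0.1917
  E            2.466    0.03296     0.2987     0.5153
  solve Keq expr → x = 0.09584; check Q = 0.01431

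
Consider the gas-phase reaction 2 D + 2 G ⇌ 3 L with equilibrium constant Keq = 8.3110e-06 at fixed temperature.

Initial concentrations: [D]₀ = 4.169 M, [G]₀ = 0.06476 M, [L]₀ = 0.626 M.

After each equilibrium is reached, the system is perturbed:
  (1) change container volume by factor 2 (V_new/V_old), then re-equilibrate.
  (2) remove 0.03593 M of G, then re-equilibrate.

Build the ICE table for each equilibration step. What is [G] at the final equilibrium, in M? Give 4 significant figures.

[G]_eq = 0.1972 M

Q₀ = 3.365 vs Keq = 8.3110e-06 ⇒ Q>K, reverse
Step 1:
                   D          G          L
  init         4.169    0.06476      0.626
  Δ           0.3952     0.3952    -0.5928
  eq           4.564       0.46    0.03321
  solve Keq expr → x = -0.1976; check Q = 8.3110e-06
Then change container volume by factor 2 (V_new/V_old).
Step 2:
                   D          G          L
  init         2.282       0.23    0.01661
  Δ         0.002222   0.002222  -0.003332
  eq           2.284     0.2322    0.01327
  solve Keq expr → x = -0.001111; check Q = 8.3110e-06
Then remove 0.03593 M of G.
Step 3:
                   D          G          L
  init         2.284     0.1963    0.01327
  Δ       9.1154e-04 9.1154e-04  -0.001367
  eq           2.285     0.1972    0.01191
  solve Keq expr → x = -4.5577e-04; check Q = 8.3110e-06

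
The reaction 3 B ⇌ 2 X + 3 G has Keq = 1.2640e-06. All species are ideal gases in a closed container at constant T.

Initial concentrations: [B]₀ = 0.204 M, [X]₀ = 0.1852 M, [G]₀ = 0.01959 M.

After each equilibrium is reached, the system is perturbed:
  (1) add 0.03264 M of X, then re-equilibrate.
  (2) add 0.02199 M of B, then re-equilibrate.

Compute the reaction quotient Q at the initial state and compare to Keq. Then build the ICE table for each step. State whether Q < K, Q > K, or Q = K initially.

Q₀ = 3.0373e-05 vs Keq = 1.2640e-06 ⇒ Q>K, reverse
Step 1:
                   B          X          G
  init         0.204     0.1852    0.01959
  Δ          0.01218  -0.008119   -0.01218
  eq          0.2162     0.1771   0.007412
  solve Keq expr → x = -0.004059; check Q = 1.2640e-06
Then add 0.03264 M of X.
Step 2:
                   B          X          G
  init        0.2162     0.2097   0.007412
  Δ       7.5668e-04 -5.0445e-04 -7.5668e-04
  eq          0.2169     0.2092   0.006655
  solve Keq expr → x = -2.5223e-04; check Q = 1.2640e-06
Then add 0.02199 M of B.
Step 3:
                   B          X          G
  init        0.2389     0.2092   0.006655
  Δ       -6.4486e-04 4.2991e-04 6.4486e-04
  eq          0.2383     0.2096     0.0073
  solve Keq expr → x = 2.1495e-04; check Q = 1.2640e-06

Q₀ = 3.0373e-05; Q > K (proceeds reverse)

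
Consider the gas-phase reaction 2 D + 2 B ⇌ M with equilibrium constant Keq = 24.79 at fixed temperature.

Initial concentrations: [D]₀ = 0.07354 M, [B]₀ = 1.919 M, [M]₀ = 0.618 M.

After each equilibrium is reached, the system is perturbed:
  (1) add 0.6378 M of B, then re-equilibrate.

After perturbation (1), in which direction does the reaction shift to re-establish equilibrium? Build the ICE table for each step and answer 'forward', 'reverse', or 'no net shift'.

Direction: forward

Q₀ = 31.03 vs Keq = 24.79 ⇒ Q>K, reverse
Step 1:
                    D           B           M
  Initial     0.07354       1.919       0.618
  Change     0.008121    0.008121   -0.004061
  Equil       0.08166       1.927      0.6139
  solve Keq expr → x = -0.004061; check Q = 24.79
Then add 0.6378 M of B.
Step 2:
                    D           B           M
  Initial     0.08166       2.565      0.6139
  Change     -0.01935    -0.01935    0.009677
  Equil       0.06231       2.546      0.6236
  solve Keq expr → x = 0.009677; check Q = 24.79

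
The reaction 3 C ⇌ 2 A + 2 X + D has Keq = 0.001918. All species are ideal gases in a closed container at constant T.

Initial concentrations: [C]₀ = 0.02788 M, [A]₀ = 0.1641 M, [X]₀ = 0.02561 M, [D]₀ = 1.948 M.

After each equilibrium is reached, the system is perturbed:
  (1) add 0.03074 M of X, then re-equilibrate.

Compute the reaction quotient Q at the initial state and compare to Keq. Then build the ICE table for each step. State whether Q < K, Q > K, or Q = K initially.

Q₀ = 1.588; Q > K (proceeds reverse)

Q₀ = 1.588 vs Keq = 0.001918 ⇒ Q>K, reverse
Step 1:
                   C          A          X          D
  Initial    0.02788     0.1641    0.02561      1.948
  Change     0.03337   -0.02225   -0.02225   -0.01112
  Equil      0.06125     0.1419   0.003363      1.937
  solve Keq expr → x = -0.01112; check Q = 0.001918
Then add 0.03074 M of X.
Step 2:
                   C          A          X          D
  Initial    0.06125     0.1419     0.0341      1.937
  Change     0.03835   -0.02557   -0.02557   -0.01278
  Equil       0.0996     0.1163   0.008535      1.924
  solve Keq expr → x = -0.01278; check Q = 0.001918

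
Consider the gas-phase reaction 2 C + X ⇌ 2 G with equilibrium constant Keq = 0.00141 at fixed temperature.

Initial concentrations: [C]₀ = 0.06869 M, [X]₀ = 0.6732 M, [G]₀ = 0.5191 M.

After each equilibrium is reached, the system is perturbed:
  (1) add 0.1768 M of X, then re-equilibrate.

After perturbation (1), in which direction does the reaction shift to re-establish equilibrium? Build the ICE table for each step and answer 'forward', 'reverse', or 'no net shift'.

Direction: forward

Q₀ = 84.83 vs Keq = 0.00141 ⇒ Q>K, reverse
Step 1:
                   C          X          G
  I          0.06869     0.6732     0.5191
  C           0.4986     0.2493    -0.4986
  E           0.5673     0.9225    0.02046
  solve Keq expr → x = -0.2493; check Q = 0.00141
Then add 0.1768 M of X.
Step 2:
                   C          X          G
  I           0.5673      1.099    0.02046
  C        -0.001795 -8.9752e-04   0.001795
  E           0.5655      1.098    0.02226
  solve Keq expr → x = 8.9752e-04; check Q = 0.00141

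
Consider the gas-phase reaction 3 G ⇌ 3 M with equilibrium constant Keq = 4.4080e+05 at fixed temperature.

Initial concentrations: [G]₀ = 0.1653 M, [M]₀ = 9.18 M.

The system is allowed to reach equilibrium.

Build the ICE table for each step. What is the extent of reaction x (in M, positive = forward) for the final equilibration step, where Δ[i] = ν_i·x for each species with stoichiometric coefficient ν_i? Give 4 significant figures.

x = 0.0147 M

Q₀ = 1.7128e+05 vs Keq = 4.4080e+05 ⇒ Q<K, forward
Step 1:
                    G           M
  init         0.1653        9.18
  Δ           -0.0441      0.0441
  eq           0.1212       9.224
  solve Keq expr → x = 0.0147; check Q = 4.4080e+05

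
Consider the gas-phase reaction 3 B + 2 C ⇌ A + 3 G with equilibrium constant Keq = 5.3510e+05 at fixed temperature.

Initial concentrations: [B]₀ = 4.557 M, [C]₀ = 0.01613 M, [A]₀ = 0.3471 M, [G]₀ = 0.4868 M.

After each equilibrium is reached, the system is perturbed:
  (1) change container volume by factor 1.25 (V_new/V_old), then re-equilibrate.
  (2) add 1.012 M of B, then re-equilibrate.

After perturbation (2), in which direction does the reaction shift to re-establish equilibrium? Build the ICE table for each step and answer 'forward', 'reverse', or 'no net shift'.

Direction: forward

Q₀ = 1.626 vs Keq = 5.3510e+05 ⇒ Q<K, forward
Step 1:
                   B          C          A          G
  init         4.557    0.01613     0.3471     0.4868
  Δ         -0.02415    -0.0161    0.00805    0.02415
  eq           4.533 3.0832e-05     0.3551     0.5109
  solve Keq expr → x = 0.00805; check Q = 5.3510e+05
Then change container volume by factor 1.25 (V_new/V_old).
Step 2:
                   B          C          A          G
  init         3.626 2.4665e-05     0.2841     0.4088
  Δ       4.3662e-06 2.9108e-06 -1.4554e-06 -4.3662e-06
  eq           3.626 2.7576e-05     0.2841     0.4088
  solve Keq expr → x = -1.4554e-06; check Q = 5.3510e+05
Then add 1.012 M of B.
Step 3:
                   B          C          A          G
  init         4.638 2.7576e-05     0.2841     0.4088
  Δ       -1.2768e-05 -8.5121e-06 4.2560e-06 1.2768e-05
  eq           4.638 1.9064e-05     0.2841     0.4088
  solve Keq expr → x = 4.2560e-06; check Q = 5.3510e+05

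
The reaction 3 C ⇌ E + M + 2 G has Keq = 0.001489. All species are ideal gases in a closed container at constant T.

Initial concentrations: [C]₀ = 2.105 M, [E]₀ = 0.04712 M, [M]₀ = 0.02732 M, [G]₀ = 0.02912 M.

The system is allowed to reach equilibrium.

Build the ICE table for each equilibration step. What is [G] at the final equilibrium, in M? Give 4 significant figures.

Q₀ = 1.1703e-07 vs Keq = 0.001489 ⇒ Q<K, forward
Step 1:
                  C         E         M         G
  init        2.105   0.04712   0.02732   0.02912
  Δ          -0.514    0.1713    0.1713    0.3426
  eq          1.591    0.2184    0.1986    0.3718
  solve Keq expr → x = 0.1713; check Q = 0.001489

[G]_eq = 0.3718 M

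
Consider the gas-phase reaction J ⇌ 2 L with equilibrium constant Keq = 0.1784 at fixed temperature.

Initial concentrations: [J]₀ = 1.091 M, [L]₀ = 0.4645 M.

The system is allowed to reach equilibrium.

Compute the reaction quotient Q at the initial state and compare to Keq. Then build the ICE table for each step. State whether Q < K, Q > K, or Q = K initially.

Q₀ = 0.1978; Q > K (proceeds reverse)

Q₀ = 0.1978 vs Keq = 0.1784 ⇒ Q>K, reverse
Step 1:
                   J          L
  init         1.091     0.4645
  Δ          0.01059   -0.02119
  eq           1.102     0.4433
  solve Keq expr → x = -0.01059; check Q = 0.1784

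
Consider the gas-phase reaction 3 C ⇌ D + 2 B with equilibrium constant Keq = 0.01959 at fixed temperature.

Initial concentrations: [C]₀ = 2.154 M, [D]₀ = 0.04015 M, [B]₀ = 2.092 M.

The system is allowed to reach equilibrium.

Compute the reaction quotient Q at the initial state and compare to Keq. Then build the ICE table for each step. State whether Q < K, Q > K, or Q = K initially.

Q₀ = 0.01758 vs Keq = 0.01959 ⇒ Q<K, forward
Step 1:
                   C          D          B
  init         2.154    0.04015      2.092
  Δ         -0.01083   0.003611   0.007222
  eq           2.143    0.04376      2.099
  solve Keq expr → x = 0.003611; check Q = 0.01959

Q₀ = 0.01758; Q < K (proceeds forward)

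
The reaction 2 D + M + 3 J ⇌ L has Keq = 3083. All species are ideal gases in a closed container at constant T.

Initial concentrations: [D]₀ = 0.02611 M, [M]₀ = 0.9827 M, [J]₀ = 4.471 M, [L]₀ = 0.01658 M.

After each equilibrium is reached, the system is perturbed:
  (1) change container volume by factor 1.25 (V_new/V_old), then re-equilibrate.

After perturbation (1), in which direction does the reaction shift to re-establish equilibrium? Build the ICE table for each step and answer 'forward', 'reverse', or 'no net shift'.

Direction: reverse

Q₀ = 0.2769 vs Keq = 3083 ⇒ Q<K, forward
Step 1:
                   D          M          J          L
  Initial    0.02611     0.9827      4.471    0.01658
  Change    -0.02577   -0.01289   -0.03866    0.01289
  Equil   3.3642e-04     0.9698      4.432    0.02947
  solve Keq expr → x = 0.01289; check Q = 3083
Then change container volume by factor 1.25 (V_new/V_old).
Step 2:
                   D          M          J          L
  Initial 2.6914e-04     0.7759      3.546    0.02357
  Change  1.9994e-04 9.9970e-05 2.9991e-04 -9.9970e-05
  Equil   4.6908e-04      0.776      3.546    0.02347
  solve Keq expr → x = -9.9970e-05; check Q = 3083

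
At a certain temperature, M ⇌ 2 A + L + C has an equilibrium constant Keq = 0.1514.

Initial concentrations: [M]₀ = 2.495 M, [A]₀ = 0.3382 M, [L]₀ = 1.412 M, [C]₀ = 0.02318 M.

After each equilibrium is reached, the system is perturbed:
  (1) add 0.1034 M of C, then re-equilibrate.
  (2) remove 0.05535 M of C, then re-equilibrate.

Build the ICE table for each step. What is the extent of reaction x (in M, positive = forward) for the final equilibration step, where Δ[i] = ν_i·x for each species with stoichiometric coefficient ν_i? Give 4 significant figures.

Q₀ = 0.0015 vs Keq = 0.1514 ⇒ Q<K, forward
Step 1:
                    M           A           L           C
  Initial       2.495      0.3382       1.412     0.02318
  Change      -0.2568      0.5135      0.2568      0.2568
  Equil         2.238      0.8517       1.669      0.2799
  solve Keq expr → x = 0.2568; check Q = 0.1514
Then add 0.1034 M of C.
Step 2:
                    M           A           L           C
  Initial       2.238      0.8517       1.669      0.3833
  Change      0.03615    -0.07229    -0.03615    -0.03615
  Equil         2.274      0.7794       1.633      0.3472
  solve Keq expr → x = -0.03615; check Q = 0.1514
Then remove 0.05535 M of C.
Step 3:
                    M           A           L           C
  Initial       2.274      0.7794       1.633      0.2918
  Change      -0.0185       0.037      0.0185      0.0185
  Equil         2.256      0.8164       1.651      0.3103
  solve Keq expr → x = 0.0185; check Q = 0.1514

x = 0.0185 M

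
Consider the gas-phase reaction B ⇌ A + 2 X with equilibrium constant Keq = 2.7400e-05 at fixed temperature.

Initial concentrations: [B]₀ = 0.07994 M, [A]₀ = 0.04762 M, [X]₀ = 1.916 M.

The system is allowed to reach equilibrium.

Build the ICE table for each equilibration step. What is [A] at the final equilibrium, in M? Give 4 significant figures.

[A]_eq = 1.0543e-06 M

Q₀ = 2.187 vs Keq = 2.7400e-05 ⇒ Q>K, reverse
Step 1:
                  B         A         X
  init      0.07994   0.04762     1.916
  Δ         0.04762  -0.04762  -0.09524
  eq         0.1276 1.0543e-06     1.821
  solve Keq expr → x = -0.04762; check Q = 2.7400e-05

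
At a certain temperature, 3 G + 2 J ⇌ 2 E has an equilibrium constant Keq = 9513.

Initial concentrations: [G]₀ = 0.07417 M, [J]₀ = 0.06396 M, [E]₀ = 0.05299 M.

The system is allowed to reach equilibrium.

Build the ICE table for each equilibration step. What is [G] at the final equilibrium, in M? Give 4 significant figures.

[G]_eq = 0.05542 M

Q₀ = 1682 vs Keq = 9513 ⇒ Q<K, forward
Step 1:
                  G         J         E
  I         0.07417   0.06396   0.05299
  C        -0.01875   -0.0125    0.0125
  E         0.05542   0.05146   0.06549
  solve Keq expr → x = 0.006249; check Q = 9513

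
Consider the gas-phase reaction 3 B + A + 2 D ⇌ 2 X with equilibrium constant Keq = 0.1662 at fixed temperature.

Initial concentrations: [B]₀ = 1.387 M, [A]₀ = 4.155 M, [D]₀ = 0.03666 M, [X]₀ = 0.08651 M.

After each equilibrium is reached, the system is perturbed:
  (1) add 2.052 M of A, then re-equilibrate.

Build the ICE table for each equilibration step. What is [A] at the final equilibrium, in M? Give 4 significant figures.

Q₀ = 0.5023 vs Keq = 0.1662 ⇒ Q>K, reverse
Step 1:
                  B         A         D         X
  init        1.387     4.155   0.03666   0.08651
  Δ         0.02227  0.007422   0.01484  -0.01484
  eq          1.409     4.162    0.0515   0.07167
  solve Keq expr → x = -0.007422; check Q = 0.1662
Then add 2.052 M of A.
Step 2:
                  B         A         D         X
  init        1.409     6.214    0.0515   0.07167
  Δ       -0.008435 -0.002812 -0.005623  0.005623
  eq          1.401     6.212   0.04588   0.07729
  solve Keq expr → x = 0.002812; check Q = 0.1662

[A]_eq = 6.212 M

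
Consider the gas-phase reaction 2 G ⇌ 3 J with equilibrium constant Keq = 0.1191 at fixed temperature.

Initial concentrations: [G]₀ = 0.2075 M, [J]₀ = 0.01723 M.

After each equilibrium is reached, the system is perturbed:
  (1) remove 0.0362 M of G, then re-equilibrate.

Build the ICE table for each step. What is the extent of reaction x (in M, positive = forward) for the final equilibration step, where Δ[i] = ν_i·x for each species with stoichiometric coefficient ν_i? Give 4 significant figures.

x = -0.005554 M

Q₀ = 1.1880e-04 vs Keq = 0.1191 ⇒ Q<K, forward
Step 1:
                   G          J
  Initial     0.2075    0.01723
  Change    -0.07413     0.1112
  Equil       0.1334     0.1284
  solve Keq expr → x = 0.03707; check Q = 0.1191
Then remove 0.0362 M of G.
Step 2:
                   G          J
  Initial    0.09717     0.1284
  Change     0.01111   -0.01666
  Equil       0.1083     0.1118
  solve Keq expr → x = -0.005554; check Q = 0.1191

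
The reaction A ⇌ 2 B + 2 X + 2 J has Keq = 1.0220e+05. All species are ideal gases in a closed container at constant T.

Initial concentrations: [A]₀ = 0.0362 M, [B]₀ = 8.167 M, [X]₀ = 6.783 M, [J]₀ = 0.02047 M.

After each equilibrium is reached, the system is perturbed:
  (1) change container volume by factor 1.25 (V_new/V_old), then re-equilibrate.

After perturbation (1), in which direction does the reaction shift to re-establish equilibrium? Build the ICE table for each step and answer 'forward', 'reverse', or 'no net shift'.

Direction: forward

Q₀ = 35.52 vs Keq = 1.0220e+05 ⇒ Q<K, forward
Step 1:
                    A           B           X           J
  I            0.0362       8.167       6.783     0.02047
  C          -0.03593     0.07187     0.07187     0.07187
  E        2.6610e-04       8.239       6.855     0.09234
  solve Keq expr → x = 0.03593; check Q = 1.0220e+05
Then change container volume by factor 1.25 (V_new/V_old).
Step 2:
                    A           B           X           J
  I        2.1288e-04       6.591       5.484     0.07387
  C       -1.4257e-04  2.8514e-04  2.8514e-04  2.8514e-04
  E        7.0309e-05       6.591       5.484     0.07416
  solve Keq expr → x = 1.4257e-04; check Q = 1.0220e+05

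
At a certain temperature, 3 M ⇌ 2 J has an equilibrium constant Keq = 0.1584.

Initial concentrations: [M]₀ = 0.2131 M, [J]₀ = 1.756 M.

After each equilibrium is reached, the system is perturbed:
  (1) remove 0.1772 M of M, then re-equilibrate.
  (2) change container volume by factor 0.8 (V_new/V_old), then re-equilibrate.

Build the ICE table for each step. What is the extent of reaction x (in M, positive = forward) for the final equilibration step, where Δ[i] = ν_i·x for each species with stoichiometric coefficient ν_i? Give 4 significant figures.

Q₀ = 318.6 vs Keq = 0.1584 ⇒ Q>K, reverse
Step 1:
                  M         J
  I          0.2131     1.756
  C           1.405   -0.9367
  E           1.618    0.8193
  solve Keq expr → x = -0.4684; check Q = 0.1584
Then remove 0.1772 M of M.
Step 2:
                  M         J
  I           1.441    0.8193
  C         0.09379  -0.06252
  E           1.535    0.7567
  solve Keq expr → x = -0.03126; check Q = 0.1584
Then change container volume by factor 0.8 (V_new/V_old).
Step 3:
                  M         J
  I           1.918    0.9459
  C        -0.07517   0.05011
  E           1.843     0.996
  solve Keq expr → x = 0.02506; check Q = 0.1584

x = 0.02506 M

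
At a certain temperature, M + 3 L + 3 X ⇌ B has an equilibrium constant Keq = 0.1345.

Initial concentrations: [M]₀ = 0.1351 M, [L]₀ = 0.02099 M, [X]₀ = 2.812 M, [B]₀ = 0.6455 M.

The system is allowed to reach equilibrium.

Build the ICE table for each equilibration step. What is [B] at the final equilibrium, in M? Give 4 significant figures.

[B]_eq = 0.4438 M

Q₀ = 2.3236e+04 vs Keq = 0.1345 ⇒ Q>K, reverse
Step 1:
                  M         L         X         B
  init       0.1351   0.02099     2.812    0.6455
  Δ          0.2017    0.6052    0.6052   -0.2017
  eq         0.3368    0.6262     3.417    0.4438
  solve Keq expr → x = -0.2017; check Q = 0.1345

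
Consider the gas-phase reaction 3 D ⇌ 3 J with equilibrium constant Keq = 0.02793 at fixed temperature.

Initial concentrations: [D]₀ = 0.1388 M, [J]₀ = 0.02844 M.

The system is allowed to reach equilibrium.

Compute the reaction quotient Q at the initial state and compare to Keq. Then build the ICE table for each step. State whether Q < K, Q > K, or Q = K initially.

Q₀ = 0.008602; Q < K (proceeds forward)

Q₀ = 0.008602 vs Keq = 0.02793 ⇒ Q<K, forward
Step 1:
                    D           J
  init         0.1388     0.02844
  Δ          -0.01049     0.01049
  eq           0.1283     0.03893
  solve Keq expr → x = 0.003497; check Q = 0.02793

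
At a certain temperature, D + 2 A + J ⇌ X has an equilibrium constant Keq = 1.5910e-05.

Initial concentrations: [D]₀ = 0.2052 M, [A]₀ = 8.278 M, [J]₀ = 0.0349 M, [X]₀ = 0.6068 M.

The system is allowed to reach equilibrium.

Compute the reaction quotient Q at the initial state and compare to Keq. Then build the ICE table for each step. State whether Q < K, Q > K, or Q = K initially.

Q₀ = 1.236; Q > K (proceeds reverse)

Q₀ = 1.236 vs Keq = 1.5910e-05 ⇒ Q>K, reverse
Step 1:
                   D          A          J          X
  I           0.2052      8.278     0.0349     0.6068
  C           0.6061      1.212     0.6061    -0.6061
  E           0.8113       9.49      0.641 7.4507e-04
  solve Keq expr → x = -0.6061; check Q = 1.5910e-05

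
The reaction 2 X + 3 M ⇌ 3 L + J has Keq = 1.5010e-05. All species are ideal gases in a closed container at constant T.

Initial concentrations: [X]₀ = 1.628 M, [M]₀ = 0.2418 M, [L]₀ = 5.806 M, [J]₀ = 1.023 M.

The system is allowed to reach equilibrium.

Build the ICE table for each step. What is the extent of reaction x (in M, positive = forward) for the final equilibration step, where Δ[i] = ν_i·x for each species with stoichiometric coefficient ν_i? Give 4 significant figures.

Q₀ = 5344 vs Keq = 1.5010e-05 ⇒ Q>K, reverse
Step 1:
                    X           M           L           J
  I             1.628      0.2418       5.806       1.023
  C             2.045       3.068      -3.068      -1.023
  E             3.673        3.31       2.738  3.5771e-04
  solve Keq expr → x = -1.023; check Q = 1.5010e-05

x = -1.023 M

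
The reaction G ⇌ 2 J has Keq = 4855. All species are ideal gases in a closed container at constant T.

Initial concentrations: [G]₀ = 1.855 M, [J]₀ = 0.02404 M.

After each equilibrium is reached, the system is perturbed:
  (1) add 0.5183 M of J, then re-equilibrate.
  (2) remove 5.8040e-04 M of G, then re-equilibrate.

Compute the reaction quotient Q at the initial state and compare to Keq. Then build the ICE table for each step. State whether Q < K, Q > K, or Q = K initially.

Q₀ = 3.1155e-04; Q < K (proceeds forward)

Q₀ = 3.1155e-04 vs Keq = 4855 ⇒ Q<K, forward
Step 1:
                   G          J
  I            1.855    0.02404
  C           -1.852      3.704
  E         0.002863      3.728
  solve Keq expr → x = 1.852; check Q = 4855
Then add 0.5183 M of J.
Step 2:
                   G          J
  I         0.002863      4.247
  C       8.4840e-04  -0.001697
  E         0.003711      4.245
  solve Keq expr → x = -8.4840e-04; check Q = 4855
Then remove 5.8040e-04 M of G.
Step 3:
                   G          J
  I         0.003131      4.245
  C       5.7838e-04  -0.001157
  E         0.003709      4.244
  solve Keq expr → x = -5.7838e-04; check Q = 4855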